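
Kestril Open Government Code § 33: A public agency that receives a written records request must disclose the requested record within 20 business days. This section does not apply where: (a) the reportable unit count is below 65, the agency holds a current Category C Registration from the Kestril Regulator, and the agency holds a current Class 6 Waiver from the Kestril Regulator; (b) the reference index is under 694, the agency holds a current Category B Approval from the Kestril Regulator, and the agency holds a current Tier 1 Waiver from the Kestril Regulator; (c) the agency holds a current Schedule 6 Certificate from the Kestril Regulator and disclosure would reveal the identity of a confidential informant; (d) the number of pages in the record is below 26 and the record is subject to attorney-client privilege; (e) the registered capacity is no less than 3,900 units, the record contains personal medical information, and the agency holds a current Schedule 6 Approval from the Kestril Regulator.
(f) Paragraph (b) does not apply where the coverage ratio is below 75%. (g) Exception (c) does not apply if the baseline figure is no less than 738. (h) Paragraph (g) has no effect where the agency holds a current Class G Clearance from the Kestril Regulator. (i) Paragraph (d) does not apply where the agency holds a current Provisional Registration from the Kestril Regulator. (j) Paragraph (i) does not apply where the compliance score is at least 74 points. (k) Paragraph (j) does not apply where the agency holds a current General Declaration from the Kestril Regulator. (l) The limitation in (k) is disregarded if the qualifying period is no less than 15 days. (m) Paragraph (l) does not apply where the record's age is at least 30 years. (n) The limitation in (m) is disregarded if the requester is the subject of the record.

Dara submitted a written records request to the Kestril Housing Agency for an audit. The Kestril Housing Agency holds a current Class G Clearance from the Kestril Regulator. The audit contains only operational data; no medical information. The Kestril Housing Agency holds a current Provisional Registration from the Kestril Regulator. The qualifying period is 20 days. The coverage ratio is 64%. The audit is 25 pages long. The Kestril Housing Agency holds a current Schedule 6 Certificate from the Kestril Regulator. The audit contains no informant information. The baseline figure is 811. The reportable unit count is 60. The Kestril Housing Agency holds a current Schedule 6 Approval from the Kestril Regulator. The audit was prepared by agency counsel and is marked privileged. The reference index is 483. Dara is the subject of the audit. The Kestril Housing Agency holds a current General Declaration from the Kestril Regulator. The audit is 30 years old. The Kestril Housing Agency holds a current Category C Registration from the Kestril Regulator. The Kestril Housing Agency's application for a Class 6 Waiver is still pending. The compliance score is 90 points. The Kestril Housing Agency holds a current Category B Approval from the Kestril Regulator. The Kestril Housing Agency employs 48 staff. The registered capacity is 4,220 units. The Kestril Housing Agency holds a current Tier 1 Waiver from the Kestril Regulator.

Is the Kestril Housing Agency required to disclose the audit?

No — exception (d) applies; the Kestril Housing Agency is not required to disclose the audit.

Exception (a) does not apply: there is no Class 6 Waiver in force.
All of (b)'s requirements are met (the reference index is 483, under the 694 limit; a current Category B Approval is held; a current Tier 1 Waiver is held). However, paragraph (f) must be considered: (f) operates against (b): the coverage ratio is 64%, below the 75% limit. (b) is therefore removed.
Exception (c) does not apply: the audit contains no informant information.
Exception (d) is satisfied on its face — the number of pages in the record is 25, below the 26 limit; the audit is privileged. Applying paragraphs (i)–(n): (i) would limit (d) — a current Provisional Registration is held — but (j) sets (i) aside: (j) operates against (i): the compliance score is 90 points, meeting the 74 points threshold. (k) would limit (j) — a current General Declaration is held — but (l) sets (k) aside: (l) applies — the qualifying period is 20 days, meeting the 15 days threshold. (m) operates (the record's age is 30 years, meeting the 30 years threshold), but is overridden by (n): (n) operates — Dara is the subject of the audit. (d) remains available.
Exception (e) requires that the record contains personal medical information; but the audit contains only operational data, so (e) is unavailable.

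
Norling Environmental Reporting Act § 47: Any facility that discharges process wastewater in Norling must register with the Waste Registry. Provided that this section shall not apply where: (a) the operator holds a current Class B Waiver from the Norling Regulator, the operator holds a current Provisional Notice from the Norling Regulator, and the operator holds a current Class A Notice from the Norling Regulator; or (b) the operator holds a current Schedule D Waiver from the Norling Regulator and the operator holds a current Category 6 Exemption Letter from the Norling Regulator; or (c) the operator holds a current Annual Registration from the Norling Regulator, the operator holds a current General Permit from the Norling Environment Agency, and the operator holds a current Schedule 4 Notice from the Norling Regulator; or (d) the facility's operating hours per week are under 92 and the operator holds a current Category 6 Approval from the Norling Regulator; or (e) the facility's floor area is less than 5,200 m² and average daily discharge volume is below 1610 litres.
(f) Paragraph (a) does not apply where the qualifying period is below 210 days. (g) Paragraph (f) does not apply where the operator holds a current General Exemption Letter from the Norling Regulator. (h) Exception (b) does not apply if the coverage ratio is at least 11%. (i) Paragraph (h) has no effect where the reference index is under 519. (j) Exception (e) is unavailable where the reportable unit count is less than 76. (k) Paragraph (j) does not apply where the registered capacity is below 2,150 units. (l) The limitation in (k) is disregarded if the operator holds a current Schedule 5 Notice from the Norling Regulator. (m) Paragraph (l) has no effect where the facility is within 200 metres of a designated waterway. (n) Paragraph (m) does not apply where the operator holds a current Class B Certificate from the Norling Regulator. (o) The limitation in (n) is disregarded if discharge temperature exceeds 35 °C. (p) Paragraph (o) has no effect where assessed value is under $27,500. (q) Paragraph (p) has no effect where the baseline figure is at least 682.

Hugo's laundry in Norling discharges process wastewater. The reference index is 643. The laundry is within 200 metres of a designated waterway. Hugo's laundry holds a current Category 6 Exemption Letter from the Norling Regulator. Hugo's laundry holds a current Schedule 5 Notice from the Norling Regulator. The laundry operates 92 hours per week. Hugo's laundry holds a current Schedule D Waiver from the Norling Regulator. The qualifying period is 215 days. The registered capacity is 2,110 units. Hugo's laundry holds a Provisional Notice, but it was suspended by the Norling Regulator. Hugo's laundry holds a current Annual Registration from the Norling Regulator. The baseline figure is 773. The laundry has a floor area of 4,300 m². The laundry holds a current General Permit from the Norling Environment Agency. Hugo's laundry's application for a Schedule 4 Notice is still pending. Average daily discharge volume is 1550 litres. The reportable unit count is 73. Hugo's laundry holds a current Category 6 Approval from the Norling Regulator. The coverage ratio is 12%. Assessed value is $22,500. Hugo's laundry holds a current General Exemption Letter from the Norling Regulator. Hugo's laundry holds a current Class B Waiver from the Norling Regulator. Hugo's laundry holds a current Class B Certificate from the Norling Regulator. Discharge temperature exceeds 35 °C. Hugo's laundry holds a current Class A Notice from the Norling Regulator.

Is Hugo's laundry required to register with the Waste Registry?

No — exception (e) applies; Hugo's laundry is not required to register with the Waste Registry.

Exception (a) requires that the operator holds a current Provisional Notice from the Norling Regulator; but the Provisional Notice is not current, so (a) is unavailable.
Exception (b): a current Schedule D Waiver is held; a current Category 6 Exemption Letter is held — every condition holds. However, paragraphs (h)–(i) must be considered: (h) operates against (b): the coverage ratio is 12%, meeting the 11% threshold. (i) is not triggered (the reference index is 643, not under 519), so (h) stands. So (b) is unavailable.
Exception (c) fails — no current Schedule 4 Notice is held.
Exception (d) does not apply: the facility's operating hours per week are 92, not under 92.
Exception (e): the facility's floor area is 4,300 m², less than the 5,200 m² limit; average daily discharge volume is 1550 litres, below the 1610 litres limit — every condition holds. As to paragraphs (j)–(q): (j) is engaged (the reportable unit count is 73, less than the 76 limit), but is displaced by (k): (k) operates against (j): the registered capacity is 2,110 units, below the 2,150 units limit. (l) would limit (k) — a current Schedule 5 Notice is held — but (m) sets (l) aside: (m) operates against (l): the laundry is within 200 m of a designated waterway. (n) would limit (m) — a current Class B Certificate is held — but (o) sets (n) aside: (o) operates against (n): discharge temperature exceeds 35 °C. (p) would limit (o) — assessed value is $22,500, under the $27,500 limit — but (q) sets (p) aside: (q) operates against (p): the baseline figure is 773, meeting the 682 threshold. So (e) applies.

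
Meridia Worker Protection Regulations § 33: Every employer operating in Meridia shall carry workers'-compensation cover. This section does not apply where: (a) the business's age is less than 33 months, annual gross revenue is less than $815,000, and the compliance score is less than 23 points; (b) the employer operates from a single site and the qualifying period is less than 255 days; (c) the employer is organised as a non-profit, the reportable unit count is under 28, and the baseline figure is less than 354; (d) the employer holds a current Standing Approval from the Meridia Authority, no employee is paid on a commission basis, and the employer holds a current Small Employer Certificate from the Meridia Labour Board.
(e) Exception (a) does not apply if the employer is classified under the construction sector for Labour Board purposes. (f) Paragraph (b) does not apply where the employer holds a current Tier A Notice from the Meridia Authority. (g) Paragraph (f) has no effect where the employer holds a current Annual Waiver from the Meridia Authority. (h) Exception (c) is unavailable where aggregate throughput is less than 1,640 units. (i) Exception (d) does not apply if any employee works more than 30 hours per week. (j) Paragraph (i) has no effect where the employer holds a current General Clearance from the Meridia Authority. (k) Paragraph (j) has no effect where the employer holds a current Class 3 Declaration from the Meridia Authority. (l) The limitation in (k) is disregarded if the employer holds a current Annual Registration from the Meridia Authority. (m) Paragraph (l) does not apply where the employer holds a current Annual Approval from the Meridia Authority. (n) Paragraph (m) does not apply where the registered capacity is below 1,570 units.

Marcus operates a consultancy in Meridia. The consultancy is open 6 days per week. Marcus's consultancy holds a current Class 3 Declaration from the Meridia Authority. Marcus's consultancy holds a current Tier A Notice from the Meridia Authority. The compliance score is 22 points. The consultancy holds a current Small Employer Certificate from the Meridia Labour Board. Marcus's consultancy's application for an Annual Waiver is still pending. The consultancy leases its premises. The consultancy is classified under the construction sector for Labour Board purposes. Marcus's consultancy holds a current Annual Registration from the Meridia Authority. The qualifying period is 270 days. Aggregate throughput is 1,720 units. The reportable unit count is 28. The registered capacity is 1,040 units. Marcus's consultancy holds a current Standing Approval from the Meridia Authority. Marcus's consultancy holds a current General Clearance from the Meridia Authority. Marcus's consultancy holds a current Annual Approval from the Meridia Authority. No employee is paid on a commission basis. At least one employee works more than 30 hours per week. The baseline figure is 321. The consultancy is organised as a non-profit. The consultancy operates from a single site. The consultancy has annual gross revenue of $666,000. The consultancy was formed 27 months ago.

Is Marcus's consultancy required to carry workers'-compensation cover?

Exception (a)'s conditions are all satisfied: the business's age is 27 months, less than the 33 months limit; annual gross revenue is $666,000, less than the $815,000 limit; the compliance score is 22 points, less than the 23 points limit. However, paragraph (e) must be considered: (e) operates against (a): the consultancy is classified under the construction sector. Exception (a) does not apply.
Exception (b) requires that the qualifying period is less than 255 days; but the qualifying period is 270 days, not less than 255 days, so (b) is unavailable.
Exception (c) fails — the reportable unit count is 28, not under 28.
Exception (d)'s conditions are all satisfied: a current Standing Approval is held; no employee is paid on commission; a current Small Employer Certificate is held. Applying paragraphs (i)–(n): (i) would limit (d) — at least one employee exceeds 30 hours/week — but (j) sets (i) aside: (j) operates against (i): a current General Clearance is held. (k) would limit (j) — a current Class 3 Declaration is held — but (l) sets (k) aside: (l) operates against (k): a current Annual Registration is held. (m) is engaged (a current Annual Approval is held), but is overridden by (n): (n) is triggered — the registered capacity is 1,040 units, below the 1,570 units limit. Exception (d) stands.

No — exception (d) applies; Marcus's consultancy is not required to carry workers'-compensation cover.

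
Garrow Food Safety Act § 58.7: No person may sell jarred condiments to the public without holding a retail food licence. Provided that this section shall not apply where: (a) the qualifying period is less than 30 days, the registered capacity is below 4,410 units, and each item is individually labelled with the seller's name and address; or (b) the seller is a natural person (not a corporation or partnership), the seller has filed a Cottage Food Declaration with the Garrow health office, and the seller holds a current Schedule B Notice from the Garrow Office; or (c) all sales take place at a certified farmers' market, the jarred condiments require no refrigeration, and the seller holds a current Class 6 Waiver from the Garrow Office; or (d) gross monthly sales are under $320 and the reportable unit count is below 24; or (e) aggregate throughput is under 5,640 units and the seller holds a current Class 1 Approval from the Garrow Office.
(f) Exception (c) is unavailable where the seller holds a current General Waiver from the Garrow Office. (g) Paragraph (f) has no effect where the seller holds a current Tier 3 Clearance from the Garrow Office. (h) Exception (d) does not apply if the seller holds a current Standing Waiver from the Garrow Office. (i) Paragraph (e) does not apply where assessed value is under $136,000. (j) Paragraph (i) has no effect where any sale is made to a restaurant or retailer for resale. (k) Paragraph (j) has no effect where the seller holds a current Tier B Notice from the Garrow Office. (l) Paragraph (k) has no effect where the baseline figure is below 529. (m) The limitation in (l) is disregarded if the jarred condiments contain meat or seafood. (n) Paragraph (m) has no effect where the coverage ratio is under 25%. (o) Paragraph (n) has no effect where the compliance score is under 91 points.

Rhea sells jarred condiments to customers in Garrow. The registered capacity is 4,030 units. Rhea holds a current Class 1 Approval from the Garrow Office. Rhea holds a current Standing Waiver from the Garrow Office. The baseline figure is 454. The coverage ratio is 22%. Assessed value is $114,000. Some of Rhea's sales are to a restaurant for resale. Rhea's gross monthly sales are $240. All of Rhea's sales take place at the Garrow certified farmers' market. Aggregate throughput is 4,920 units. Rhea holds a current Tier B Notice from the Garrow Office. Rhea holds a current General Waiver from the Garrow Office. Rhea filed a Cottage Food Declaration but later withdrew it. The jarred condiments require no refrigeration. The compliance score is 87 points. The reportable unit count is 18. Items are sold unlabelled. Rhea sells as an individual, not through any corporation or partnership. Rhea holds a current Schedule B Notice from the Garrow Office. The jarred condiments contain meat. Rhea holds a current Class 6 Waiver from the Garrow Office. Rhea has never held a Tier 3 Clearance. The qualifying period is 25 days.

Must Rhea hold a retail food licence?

Yes — Rhea must hold a retail food licence.

Exception (a) fails — items are sold unlabelled.
Exception (b) does not apply: the Cottage Food Declaration was withdrawn.
Exception (c): all sales are at a certified farmers' market; the jarred condiments are shelf-stable; a current Class 6 Waiver is held — every condition holds. But applying paragraphs (f)–(g): (f) operates against (c): a current General Waiver is held. (g) is not engaged (there is no Tier 3 Clearance in force), so (f) stands. (c) is therefore removed.
All of (d)'s requirements are met (gross monthly sales are $240, under the $320 limit; the reportable unit count is 18, below the 24 limit). But applying paragraph (h): (h) is triggered — a current Standing Waiver is held. (d) is therefore removed.
Exception (e): aggregate throughput is 4,920 units, under the 5,640 units limit; a current Class 1 Approval is held — every condition holds. Turning to paragraphs (i)–(o): (i) operates against (e): assessed value is $114,000, under the $136,000 limit. (j) would limit (i) — some sales are to a restaurant for resale — but (k) sets (j) aside: (k) operates against (j): a current Tier B Notice is held. (l) is engaged (the baseline figure is 454, below the 529 limit), but yields to (m): (m) operates against (l): the jarred condiments contain meat. (n) would limit (m) — the coverage ratio is 22%, under the 25% limit — but (o) sets (n) aside: (o) is engaged — the compliance score is 87 points, under the 91 points limit. Exception (e) does not apply.
Every exception is unavailable, so the rule governs.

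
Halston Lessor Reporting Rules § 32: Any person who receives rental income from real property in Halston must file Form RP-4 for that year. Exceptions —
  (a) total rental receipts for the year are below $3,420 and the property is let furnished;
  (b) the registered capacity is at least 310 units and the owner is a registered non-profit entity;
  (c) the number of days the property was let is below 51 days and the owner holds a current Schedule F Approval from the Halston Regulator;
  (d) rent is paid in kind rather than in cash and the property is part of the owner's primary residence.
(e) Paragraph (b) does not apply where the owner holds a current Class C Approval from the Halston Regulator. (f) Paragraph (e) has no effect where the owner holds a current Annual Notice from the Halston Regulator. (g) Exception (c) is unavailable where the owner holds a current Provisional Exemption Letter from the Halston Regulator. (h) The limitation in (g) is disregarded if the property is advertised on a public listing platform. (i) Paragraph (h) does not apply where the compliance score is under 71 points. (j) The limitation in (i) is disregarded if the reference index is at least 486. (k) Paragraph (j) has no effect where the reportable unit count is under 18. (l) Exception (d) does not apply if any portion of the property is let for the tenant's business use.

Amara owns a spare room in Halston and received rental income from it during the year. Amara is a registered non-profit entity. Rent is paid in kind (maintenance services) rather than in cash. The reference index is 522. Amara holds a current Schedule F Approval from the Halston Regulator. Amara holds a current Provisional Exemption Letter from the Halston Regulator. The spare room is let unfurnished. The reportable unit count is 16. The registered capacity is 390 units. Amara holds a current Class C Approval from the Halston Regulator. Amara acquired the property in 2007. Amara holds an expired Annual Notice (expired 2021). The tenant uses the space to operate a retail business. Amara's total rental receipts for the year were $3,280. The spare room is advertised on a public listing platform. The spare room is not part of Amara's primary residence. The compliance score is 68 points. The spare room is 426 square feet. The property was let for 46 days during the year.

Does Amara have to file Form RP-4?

Exception (a) requires that the property is let furnished; but the property is let unfurnished, so (a) is unavailable.
Exception (b) is satisfied on its face — the registered capacity is 390 units, meeting the 310 units threshold; Amara is a registered non-profit. But: (e) is triggered — a current Class C Approval is held. (f) does not operate here (no current Annual Notice is held), so (e) stands. Exception (b) does not apply.
Exception (c): the number of days the property was let is 46 days, below the 51 days limit; a current Schedule F Approval is held — every condition holds. However, paragraphs (g)–(k) must be considered: (g) is engaged — a current Provisional Exemption Letter is held. (h) is engaged (the property is publicly advertised), but yields to (i): (i) operates against (h): the compliance score is 68 points, under the 71 points limit. (j) would limit (i) — the reference index is 522, meeting the 486 threshold — but (k) sets (j) aside: (k) operates against (j): the reportable unit count is 16, under the 18 limit. So (c) is unavailable.
Exception (d) fails — the spare room is not part of the primary residence.
No exception applies. The general rule governs.

Yes — Amara must file Form RP-4.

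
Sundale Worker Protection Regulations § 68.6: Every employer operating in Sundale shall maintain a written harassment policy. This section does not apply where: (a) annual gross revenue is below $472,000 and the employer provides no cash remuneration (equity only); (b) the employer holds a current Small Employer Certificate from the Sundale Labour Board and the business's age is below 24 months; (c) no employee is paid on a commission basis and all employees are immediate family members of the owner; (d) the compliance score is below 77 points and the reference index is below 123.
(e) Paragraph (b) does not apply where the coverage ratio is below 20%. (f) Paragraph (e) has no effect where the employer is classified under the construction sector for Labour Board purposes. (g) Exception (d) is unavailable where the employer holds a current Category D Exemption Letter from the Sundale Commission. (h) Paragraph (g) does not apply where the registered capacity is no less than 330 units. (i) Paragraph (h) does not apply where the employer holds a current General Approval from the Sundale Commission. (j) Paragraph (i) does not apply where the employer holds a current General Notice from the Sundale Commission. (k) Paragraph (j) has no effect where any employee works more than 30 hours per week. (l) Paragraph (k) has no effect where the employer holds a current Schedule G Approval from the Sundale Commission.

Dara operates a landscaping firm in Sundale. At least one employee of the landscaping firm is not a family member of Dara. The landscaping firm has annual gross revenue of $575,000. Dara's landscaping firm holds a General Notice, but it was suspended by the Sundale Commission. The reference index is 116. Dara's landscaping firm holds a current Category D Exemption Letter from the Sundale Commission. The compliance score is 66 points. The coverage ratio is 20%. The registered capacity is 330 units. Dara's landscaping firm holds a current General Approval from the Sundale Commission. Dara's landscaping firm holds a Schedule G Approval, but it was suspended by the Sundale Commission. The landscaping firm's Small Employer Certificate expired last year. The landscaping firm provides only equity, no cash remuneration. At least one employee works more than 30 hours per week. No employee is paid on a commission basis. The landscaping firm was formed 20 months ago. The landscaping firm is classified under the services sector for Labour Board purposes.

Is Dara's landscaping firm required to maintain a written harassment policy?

Yes — Dara's landscaping firm must maintain a written harassment policy.

Exception (a) fails — annual gross revenue is $575,000, not below $472,000.
Exception (b) does not apply: the Small Employer Certificate has expired.
Exception (c) fails — at least one employee is not a family member.
Exception (d): the compliance score is 66 points, below the 77 points limit; the reference index is 116, below the 123 limit — every condition holds. But applying paragraphs (g)–(l): (g) operates against (d): a current Category D Exemption Letter is held. (h) would limit (g) — the registered capacity is 330 units, meeting the 330 units threshold — but (i) sets (h) aside: (i) operates against (h): a current General Approval is held. (j) is not engaged (the General Notice is not current), so (i) stands. Exception (d) does not apply.
No exception applies. The general rule governs.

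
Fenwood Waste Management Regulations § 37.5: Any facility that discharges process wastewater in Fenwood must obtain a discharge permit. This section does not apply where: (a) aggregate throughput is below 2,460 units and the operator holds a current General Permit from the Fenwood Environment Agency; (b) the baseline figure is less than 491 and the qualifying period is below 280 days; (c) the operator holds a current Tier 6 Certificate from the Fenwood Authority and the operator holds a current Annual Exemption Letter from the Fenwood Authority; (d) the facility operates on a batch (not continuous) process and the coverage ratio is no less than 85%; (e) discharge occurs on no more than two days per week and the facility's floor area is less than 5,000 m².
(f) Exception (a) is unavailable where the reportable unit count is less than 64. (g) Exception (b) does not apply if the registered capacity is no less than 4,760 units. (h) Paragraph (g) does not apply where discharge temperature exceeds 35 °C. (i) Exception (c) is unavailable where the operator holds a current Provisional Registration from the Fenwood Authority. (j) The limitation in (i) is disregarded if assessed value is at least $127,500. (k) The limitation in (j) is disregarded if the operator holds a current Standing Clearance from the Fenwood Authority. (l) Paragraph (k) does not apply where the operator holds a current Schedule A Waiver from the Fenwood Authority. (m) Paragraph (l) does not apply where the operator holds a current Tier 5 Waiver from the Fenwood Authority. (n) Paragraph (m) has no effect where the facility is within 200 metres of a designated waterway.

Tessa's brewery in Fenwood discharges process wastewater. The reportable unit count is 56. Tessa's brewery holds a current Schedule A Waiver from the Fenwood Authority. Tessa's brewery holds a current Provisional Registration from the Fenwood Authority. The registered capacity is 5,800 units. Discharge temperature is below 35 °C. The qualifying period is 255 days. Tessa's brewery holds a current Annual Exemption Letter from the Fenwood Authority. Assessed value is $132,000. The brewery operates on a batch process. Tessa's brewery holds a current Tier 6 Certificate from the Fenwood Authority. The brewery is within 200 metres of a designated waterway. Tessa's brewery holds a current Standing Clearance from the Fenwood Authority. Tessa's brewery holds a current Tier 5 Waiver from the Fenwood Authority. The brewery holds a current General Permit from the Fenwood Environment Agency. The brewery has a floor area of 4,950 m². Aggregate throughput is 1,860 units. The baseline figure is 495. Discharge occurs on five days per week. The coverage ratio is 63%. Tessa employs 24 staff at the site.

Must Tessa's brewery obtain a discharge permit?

No — exception (c) applies; Tessa's brewery is not required to obtain a discharge permit.

Exception (a) is satisfied on its face — aggregate throughput is 1,860 units, below the 2,460 units limit; a current General Permit is held. But: (f) operates — the reportable unit count is 56, less than the 64 limit. Exception (a) does not apply.
Exception (b) requires that the baseline figure is less than 491; but the baseline figure is 495, not less than 491, so (b) is unavailable.
Exception (c)'s conditions are all satisfied: a current Tier 6 Certificate is held; a current Annual Exemption Letter is held. As to paragraphs (i)–(n): (i) is triggered (a current Provisional Registration is held), but yields to (j): (j) applies — assessed value is $132,000, meeting the $127,500 threshold. (k) would limit (j) — a current Standing Clearance is held — but (l) sets (k) aside: (l) is triggered — a current Schedule A Waiver is held. (m) is engaged (a current Tier 5 Waiver is held), but is itself disapplied by (n): (n) applies — the brewery is within 200 m of a designated waterway. (c) remains available.
Exception (d) requires that the coverage ratio is no less than 85%; but the coverage ratio is 63%, short of 85%, so (d) is unavailable.
Exception (e) requires that discharge occurs on no more than two days per week; but discharge occurs on five days per week, so (e) is unavailable.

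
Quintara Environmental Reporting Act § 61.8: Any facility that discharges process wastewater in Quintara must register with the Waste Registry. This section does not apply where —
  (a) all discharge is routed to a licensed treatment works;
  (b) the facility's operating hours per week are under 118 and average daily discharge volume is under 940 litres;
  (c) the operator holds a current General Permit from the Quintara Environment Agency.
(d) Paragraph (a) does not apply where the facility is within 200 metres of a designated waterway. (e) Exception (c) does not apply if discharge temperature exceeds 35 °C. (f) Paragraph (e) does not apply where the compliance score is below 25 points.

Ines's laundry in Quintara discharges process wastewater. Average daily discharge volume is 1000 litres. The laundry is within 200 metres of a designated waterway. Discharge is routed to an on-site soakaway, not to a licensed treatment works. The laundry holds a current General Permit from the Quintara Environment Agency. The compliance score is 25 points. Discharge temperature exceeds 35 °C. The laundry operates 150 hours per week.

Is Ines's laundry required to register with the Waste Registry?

Yes — Ines's laundry must register with the Waste Registry.

Exception (a) does not apply: discharge is not routed to a licensed treatment works.
Exception (b) does not apply: the facility's operating hours per week are 150, not under 118.
Exception (c)'s conditions are all satisfied: a current General Permit is held. But: (e) is triggered — discharge temperature exceeds 35 °C. (f) is inapplicable (the compliance score is 25 points, not below 25 points), so (e) stands. (c) is therefore removed.
None of the exceptions is available; § 61.8 applies in full.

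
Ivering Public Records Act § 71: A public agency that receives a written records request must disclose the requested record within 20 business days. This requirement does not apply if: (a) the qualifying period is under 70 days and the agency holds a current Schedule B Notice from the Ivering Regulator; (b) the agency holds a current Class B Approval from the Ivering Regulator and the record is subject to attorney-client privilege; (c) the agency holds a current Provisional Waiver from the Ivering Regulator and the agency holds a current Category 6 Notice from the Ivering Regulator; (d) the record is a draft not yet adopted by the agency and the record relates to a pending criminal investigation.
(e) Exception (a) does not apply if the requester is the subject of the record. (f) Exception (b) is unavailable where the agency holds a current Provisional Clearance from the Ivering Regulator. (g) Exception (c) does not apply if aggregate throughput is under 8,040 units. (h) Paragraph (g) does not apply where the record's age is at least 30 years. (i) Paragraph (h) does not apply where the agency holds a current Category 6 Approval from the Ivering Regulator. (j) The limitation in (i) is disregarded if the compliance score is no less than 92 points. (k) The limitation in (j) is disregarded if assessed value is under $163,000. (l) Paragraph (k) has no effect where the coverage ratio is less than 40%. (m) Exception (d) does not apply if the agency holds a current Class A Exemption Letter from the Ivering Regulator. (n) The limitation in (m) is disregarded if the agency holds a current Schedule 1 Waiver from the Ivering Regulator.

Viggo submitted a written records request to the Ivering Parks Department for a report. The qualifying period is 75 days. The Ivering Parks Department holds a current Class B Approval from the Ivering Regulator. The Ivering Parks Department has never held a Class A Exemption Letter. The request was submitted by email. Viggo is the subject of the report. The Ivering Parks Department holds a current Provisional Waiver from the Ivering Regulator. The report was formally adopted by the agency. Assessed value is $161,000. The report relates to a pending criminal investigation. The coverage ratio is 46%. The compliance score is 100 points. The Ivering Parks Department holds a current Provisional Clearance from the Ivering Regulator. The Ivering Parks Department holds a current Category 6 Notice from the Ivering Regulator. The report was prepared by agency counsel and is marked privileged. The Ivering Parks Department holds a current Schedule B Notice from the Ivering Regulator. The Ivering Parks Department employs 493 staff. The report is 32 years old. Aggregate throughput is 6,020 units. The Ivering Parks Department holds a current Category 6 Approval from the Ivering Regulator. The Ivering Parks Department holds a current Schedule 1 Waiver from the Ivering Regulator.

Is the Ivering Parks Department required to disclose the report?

Exception (a) fails — the qualifying period is 75 days, not under 70 days.
All of (b)'s requirements are met (a current Class B Approval is held; the report is privileged). However, paragraph (f) must be considered: (f) operates against (b): a current Provisional Clearance is held. So (b) is unavailable.
Exception (c) is satisfied on its face — a current Provisional Waiver is held; a current Category 6 Notice is held. But: (g) applies — aggregate throughput is 6,020 units, under the 8,040 units limit. (h) is engaged (the record's age is 32 years, meeting the 30 years threshold), but is displaced by (i): (i) operates — a current Category 6 Approval is held. (j) would limit (i) — the compliance score is 100 points, meeting the 92 points threshold — but (k) sets (j) aside: (k) applies — assessed value is $161,000, under the $163,000 limit. (l), which would lift (k), is not engaged — the coverage ratio is 46%, not less than 40%. So (c) is unavailable.
Exception (d) fails — the report has been formally adopted.
Every exception is unavailable, so the rule governs.

Yes — the Ivering Parks Department must disclose the report.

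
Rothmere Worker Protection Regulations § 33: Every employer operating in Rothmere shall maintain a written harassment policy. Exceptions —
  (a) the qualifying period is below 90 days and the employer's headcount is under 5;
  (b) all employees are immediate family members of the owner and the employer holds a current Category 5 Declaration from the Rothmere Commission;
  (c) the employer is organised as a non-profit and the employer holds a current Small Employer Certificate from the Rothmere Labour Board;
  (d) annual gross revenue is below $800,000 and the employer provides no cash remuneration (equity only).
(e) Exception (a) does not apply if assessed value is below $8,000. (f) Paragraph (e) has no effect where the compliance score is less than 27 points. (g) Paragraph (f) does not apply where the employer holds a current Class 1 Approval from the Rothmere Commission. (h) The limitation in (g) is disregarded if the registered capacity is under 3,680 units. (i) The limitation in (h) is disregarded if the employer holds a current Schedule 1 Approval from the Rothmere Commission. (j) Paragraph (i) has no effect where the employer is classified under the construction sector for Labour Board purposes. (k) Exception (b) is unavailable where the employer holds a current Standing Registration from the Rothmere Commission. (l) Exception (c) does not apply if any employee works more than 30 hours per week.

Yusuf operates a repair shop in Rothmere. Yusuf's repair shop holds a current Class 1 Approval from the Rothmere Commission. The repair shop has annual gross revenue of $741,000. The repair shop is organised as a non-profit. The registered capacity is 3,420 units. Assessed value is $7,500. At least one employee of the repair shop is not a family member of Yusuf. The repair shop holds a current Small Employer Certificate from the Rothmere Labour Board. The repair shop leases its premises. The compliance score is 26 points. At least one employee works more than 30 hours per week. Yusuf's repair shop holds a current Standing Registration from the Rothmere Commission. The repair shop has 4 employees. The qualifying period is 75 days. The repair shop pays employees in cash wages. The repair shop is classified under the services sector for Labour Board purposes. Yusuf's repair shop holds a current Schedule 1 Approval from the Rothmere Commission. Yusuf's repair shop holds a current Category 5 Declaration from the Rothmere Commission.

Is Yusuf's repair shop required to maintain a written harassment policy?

All of (a)'s requirements are met (the qualifying period is 75 days, below the 90 days limit; the employer's headcount is 4, under the 5 limit). But applying paragraphs (e)–(j): (e) applies — assessed value is $7,500, below the $8,000 limit. (f) would limit (e) — the compliance score is 26 points, less than the 27 points limit — but (g) sets (f) aside: (g) is engaged — a current Class 1 Approval is held. (h) would limit (g) — the registered capacity is 3,420 units, under the 3,680 units limit — but (i) sets (h) aside: (i) is engaged — a current Schedule 1 Approval is held. (j) is not triggered (the repair shop is classified under the services sector), so (i) stands. So (a) is unavailable.
Exception (b) does not apply: at least one employee is not a family member.
All of (c)'s requirements are met (the employer is a non-profit; a current Small Employer Certificate is held). But applying paragraph (l): (l) operates — at least one employee exceeds 30 hours/week. So (c) is unavailable.
Exception (d) requires that the employer provides no cash remuneration (equity only); but employees are paid cash wages, so (d) is unavailable.
No exception applies. The general rule governs.

Yes — Yusuf's repair shop must maintain a written harassment policy.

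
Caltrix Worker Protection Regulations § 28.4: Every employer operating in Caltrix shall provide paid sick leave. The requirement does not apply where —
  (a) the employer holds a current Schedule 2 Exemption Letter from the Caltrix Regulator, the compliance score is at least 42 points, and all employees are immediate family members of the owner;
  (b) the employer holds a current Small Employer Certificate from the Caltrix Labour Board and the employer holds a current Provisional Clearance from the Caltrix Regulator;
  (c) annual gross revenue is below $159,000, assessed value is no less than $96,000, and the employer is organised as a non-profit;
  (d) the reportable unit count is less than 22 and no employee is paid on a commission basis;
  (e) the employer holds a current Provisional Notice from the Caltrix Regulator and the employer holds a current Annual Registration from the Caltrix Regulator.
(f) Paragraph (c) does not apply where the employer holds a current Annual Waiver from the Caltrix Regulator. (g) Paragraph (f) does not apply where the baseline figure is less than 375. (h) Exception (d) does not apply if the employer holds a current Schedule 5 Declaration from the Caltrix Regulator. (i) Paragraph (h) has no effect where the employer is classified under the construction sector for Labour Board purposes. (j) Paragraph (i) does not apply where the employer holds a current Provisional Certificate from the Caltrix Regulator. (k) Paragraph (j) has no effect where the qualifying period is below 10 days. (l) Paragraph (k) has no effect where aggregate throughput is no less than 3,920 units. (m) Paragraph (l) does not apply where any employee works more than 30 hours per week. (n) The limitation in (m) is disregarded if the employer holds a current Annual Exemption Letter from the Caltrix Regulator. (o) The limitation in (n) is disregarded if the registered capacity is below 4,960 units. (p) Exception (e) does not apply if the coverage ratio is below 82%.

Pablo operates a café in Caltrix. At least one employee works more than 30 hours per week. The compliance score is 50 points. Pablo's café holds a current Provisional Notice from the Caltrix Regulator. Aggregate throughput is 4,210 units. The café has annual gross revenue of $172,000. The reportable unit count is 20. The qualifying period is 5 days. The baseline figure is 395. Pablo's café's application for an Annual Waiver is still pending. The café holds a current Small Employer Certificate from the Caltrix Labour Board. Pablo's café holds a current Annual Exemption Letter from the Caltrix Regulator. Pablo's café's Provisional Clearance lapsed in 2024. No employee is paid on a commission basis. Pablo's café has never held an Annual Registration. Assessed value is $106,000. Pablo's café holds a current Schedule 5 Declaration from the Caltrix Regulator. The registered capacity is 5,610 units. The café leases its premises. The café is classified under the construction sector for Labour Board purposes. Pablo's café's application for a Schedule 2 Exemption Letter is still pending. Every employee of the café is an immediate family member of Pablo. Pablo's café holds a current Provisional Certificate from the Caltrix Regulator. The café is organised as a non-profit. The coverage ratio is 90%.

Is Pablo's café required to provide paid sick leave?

Exception (a) does not apply: no current Schedule 2 Exemption Letter is held.
Exception (b) does not apply: no current Provisional Clearance is held.
Exception (c) does not apply: annual gross revenue is $172,000, not below $159,000.
Exception (d) is satisfied on its face — the reportable unit count is 20, less than the 22 limit; no employee is paid on commission. Turning to paragraphs (h)–(o): (h) applies — a current Schedule 5 Declaration is held. (i) would limit (h) — the café is classified under the construction sector — but (j) sets (i) aside: (j) is engaged — a current Provisional Certificate is held. (k) would limit (j) — the qualifying period is 5 days, below the 10 days limit — but (l) sets (k) aside: (l) is triggered — aggregate throughput is 4,210 units, meeting the 3,920 units threshold. (m) would limit (l) — at least one employee exceeds 30 hours/week — but (n) sets (m) aside: (n) operates — a current Annual Exemption Letter is held. (o), which would lift (n), is not engaged — the registered capacity is 5,610 units, not below 4,960 units. So (d) is unavailable.
Exception (e) requires that the employer holds a current Annual Registration from the Caltrix Regulator; but there is no Annual Registration in force, so (e) is unavailable.
Every exception is unavailable, so the rule governs.

Yes — Pablo's café must provide paid sick leave.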